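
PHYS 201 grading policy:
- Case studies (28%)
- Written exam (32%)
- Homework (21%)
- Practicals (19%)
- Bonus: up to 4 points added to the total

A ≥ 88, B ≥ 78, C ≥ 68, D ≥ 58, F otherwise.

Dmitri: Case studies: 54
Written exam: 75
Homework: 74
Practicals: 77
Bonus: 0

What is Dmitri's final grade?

C

Weighted total:
  Case studies 54 × 0.28 = 15.12
  Written exam 75 × 0.32 = 24
  Homework 74 × 0.21 = 15.54
  Practicals 77 × 0.19 = 14.63
Sum = 69.29
Bonus: 69.29 + 0 = 69.29
69.29 is ≥ 68 and < 78 → C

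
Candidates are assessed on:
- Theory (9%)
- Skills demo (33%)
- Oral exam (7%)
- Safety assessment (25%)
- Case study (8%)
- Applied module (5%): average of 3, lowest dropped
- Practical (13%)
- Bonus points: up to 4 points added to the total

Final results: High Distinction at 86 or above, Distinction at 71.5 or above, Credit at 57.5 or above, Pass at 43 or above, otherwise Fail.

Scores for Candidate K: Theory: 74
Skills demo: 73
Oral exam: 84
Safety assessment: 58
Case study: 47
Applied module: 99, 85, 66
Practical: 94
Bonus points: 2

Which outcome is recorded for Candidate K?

Applied module: drop 66 → average of remaining 2 = 184/2 = 92
Weighted total:
  Theory 74 × 0.09 = 6.66
  Skills demo 73 × 0.33 = 24.09
  Oral exam 84 × 0.07 = 5.88
  Safety assessment 58 × 0.25 = 14.5
  Case study 47 × 0.08 = 3.76
  Applied module 92 × 0.05 = 4.6
  Practical 94 × 0.13 = 12.22
Sum = 71.71
Bonus points: 71.71 + 2 = 73.71
73.71 is ≥ 71.5 and < 86 → Distinction

Distinction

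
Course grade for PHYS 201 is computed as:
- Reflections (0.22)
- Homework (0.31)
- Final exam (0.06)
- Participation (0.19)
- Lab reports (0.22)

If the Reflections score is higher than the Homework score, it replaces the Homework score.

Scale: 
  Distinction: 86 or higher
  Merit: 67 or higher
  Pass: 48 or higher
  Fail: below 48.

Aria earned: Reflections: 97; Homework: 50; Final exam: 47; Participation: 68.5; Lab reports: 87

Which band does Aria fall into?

Distinction

Reflections (97) > Homework (50), so Homework counts as 97.
Weighted total:
  Reflections 97 × 0.22 = 21.34
  Homework 97 × 0.31 = 30.07
  Final exam 47 × 0.06 = 2.82
  Participation 68.5 × 0.19 = 13.015
  Lab reports 87 × 0.22 = 19.14
Sum = 86.385
86.385 ≥ 86 → Distinction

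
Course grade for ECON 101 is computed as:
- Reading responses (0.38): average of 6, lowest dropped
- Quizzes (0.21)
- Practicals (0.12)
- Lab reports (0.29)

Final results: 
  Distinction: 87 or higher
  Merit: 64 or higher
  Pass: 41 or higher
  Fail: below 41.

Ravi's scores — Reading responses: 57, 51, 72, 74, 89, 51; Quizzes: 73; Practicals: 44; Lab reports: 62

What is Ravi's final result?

Merit

Reading responses: drop 51 → average of remaining 5 = 343/5 = 68.6
Weighted total:
  Reading responses 68.6 × 0.38 = 26.068
  Quizzes 73 × 0.21 = 15.33
  Practicals 44 × 0.12 = 5.28
  Lab reports 62 × 0.29 = 17.98
Sum = 64.658
64.658 is ≥ 64 and < 87 → Merit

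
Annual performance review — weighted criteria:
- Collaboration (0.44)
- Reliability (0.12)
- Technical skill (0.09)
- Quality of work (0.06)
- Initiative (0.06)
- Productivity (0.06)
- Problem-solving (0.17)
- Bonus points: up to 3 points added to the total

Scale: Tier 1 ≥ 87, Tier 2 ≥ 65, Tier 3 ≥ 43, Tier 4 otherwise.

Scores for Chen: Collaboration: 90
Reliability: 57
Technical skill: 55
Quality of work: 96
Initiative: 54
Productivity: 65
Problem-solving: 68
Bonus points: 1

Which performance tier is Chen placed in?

Tier 2

Weighted total:
  Collaboration 90 × 0.44 = 39.6
  Reliability 57 × 0.12 = 6.84
  Technical skill 55 × 0.09 = 4.95
  Quality of work 96 × 0.06 = 5.76
  Initiative 54 × 0.06 = 3.24
  Productivity 65 × 0.06 = 3.9
  Problem-solving 68 × 0.17 = 11.56
Sum = 75.85
Bonus points: 75.85 + 1 = 76.85
76.85 is ≥ 65 and < 87 → Tier 2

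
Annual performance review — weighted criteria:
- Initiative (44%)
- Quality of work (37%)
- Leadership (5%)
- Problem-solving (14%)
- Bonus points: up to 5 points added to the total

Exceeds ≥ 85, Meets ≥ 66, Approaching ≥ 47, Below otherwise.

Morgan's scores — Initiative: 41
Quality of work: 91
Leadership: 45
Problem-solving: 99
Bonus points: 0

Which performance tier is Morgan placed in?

Meets

Weighted total:
  Initiative 41 × 0.44 = 18.04
  Quality of work 91 × 0.37 = 33.67
  Leadership 45 × 0.05 = 2.25
  Problem-solving 99 × 0.14 = 13.86
Sum = 67.82
Bonus points: 67.82 + 0 = 67.82
67.82 is ≥ 66 and < 85 → Meets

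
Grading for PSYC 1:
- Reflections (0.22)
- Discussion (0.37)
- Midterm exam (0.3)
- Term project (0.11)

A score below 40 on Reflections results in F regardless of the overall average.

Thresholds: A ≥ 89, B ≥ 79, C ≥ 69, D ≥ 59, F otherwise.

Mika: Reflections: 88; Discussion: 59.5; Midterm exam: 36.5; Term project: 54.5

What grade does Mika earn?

F

Reflections score 88 ≥ 40: minimum met.
Weighted total:
  Reflections 88 × 0.22 = 19.36
  Discussion 59.5 × 0.37 = 22.015
  Midterm exam 36.5 × 0.3 = 10.95
  Term project 54.5 × 0.11 = 5.995
Sum = 58.32
58.32 < 59 → F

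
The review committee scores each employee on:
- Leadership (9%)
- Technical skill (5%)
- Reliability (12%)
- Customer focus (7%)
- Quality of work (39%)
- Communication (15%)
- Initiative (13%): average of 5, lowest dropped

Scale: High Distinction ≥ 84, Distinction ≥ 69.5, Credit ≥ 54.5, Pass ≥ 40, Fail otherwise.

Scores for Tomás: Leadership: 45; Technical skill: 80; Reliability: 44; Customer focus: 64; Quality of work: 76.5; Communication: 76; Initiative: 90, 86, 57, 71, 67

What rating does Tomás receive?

Credit

Initiative: drop 57 → average of remaining 4 = 314/4 = 78.5
Weighted total:
  Leadership 45 × 0.09 = 4.05
  Technical skill 80 × 0.05 = 4
  Reliability 44 × 0.12 = 5.28
  Customer focus 64 × 0.07 = 4.48
  Quality of work 76.5 × 0.39 = 29.835
  Communication 76 × 0.15 = 11.4
  Initiative 78.5 × 0.13 = 10.205
Sum = 69.25
69.25 is ≥ 54.5 and < 69.5 → Credit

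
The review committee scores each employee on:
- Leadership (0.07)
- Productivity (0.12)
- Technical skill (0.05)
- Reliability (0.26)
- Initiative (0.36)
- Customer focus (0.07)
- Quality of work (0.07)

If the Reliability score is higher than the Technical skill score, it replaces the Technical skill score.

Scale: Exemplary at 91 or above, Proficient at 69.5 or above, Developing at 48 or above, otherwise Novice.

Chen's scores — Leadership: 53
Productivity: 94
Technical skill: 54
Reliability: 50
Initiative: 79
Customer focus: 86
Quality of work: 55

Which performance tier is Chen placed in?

Reliability (50) ≤ Technical skill (54), so Technical skill stays at 54.
Weighted total:
  Leadership 53 × 0.07 = 3.71
  Productivity 94 × 0.12 = 11.28
  Technical skill 54 × 0.05 = 2.7
  Reliability 50 × 0.26 = 13
  Initiative 79 × 0.36 = 28.44
  Customer focus 86 × 0.07 = 6.02
  Quality of work 55 × 0.07 = 3.85
Sum = 69
69 is ≥ 48 and < 69.5 → Developing

Developing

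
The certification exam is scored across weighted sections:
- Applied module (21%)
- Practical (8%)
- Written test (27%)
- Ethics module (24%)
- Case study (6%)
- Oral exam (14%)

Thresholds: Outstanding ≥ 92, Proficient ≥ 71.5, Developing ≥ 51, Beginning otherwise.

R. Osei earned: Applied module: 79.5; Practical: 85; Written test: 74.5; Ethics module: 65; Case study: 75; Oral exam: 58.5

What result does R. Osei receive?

Weighted total:
  Applied module 79.5 × 0.21 = 16.695
  Practical 85 × 0.08 = 6.8
  Written test 74.5 × 0.27 = 20.115
  Ethics module 65 × 0.24 = 15.6
  Case study 75 × 0.06 = 4.5
  Oral exam 58.5 × 0.14 = 8.19
Sum = 71.9
71.9 is ≥ 71.5 and < 92 → Proficient

Proficient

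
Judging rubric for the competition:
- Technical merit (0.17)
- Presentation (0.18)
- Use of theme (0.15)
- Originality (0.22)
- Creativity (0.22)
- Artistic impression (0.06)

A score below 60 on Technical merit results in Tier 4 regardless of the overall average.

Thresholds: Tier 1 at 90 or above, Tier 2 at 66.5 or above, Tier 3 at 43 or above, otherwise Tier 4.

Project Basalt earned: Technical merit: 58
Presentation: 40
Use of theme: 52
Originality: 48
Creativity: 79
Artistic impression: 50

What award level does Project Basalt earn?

Technical merit score 58 < 60: minimum not met.
Weighted total:
  Technical merit 58 × 0.17 = 9.86
  Presentation 40 × 0.18 = 7.2
  Use of theme 52 × 0.15 = 7.8
  Originality 48 × 0.22 = 10.56
  Creativity 79 × 0.22 = 17.38
  Artistic impression 50 × 0.06 = 3
Sum = 55.8
Because the Technical merit minimum was not met, the result is Tier 4.

Tier 4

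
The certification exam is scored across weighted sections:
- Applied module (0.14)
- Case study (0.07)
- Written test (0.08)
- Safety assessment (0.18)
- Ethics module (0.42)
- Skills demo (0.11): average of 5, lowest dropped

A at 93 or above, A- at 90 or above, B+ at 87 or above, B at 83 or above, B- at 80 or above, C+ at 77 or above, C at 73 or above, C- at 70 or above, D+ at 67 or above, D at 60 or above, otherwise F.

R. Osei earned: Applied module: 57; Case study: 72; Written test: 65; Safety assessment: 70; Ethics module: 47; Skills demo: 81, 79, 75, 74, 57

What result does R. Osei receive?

Skills demo: drop 57 → average of remaining 4 = 309/4 = 77.25
Weighted total:
  Applied module 57 × 0.14 = 7.98
  Case study 72 × 0.07 = 5.04
  Written test 65 × 0.08 = 5.2
  Safety assessment 70 × 0.18 = 12.6
  Ethics module 47 × 0.42 = 19.74
  Skills demo 77.25 × 0.11 = 8.4975
Sum = 59.0575
59.0575 < 60 → F

F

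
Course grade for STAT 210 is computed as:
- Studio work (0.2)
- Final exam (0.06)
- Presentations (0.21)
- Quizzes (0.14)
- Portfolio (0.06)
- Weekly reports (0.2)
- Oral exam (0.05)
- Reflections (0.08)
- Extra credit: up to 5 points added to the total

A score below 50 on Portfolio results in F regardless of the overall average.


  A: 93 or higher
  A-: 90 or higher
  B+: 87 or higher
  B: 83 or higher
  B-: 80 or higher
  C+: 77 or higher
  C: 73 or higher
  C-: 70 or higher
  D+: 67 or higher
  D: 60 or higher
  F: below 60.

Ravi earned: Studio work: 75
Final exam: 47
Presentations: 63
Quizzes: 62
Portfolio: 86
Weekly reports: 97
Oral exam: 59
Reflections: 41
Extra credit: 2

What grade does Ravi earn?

C-

Portfolio score 86 ≥ 50: minimum met.
Weighted total:
  Studio work 75 × 0.2 = 15
  Final exam 47 × 0.06 = 2.82
  Presentations 63 × 0.21 = 13.23
  Quizzes 62 × 0.14 = 8.68
  Portfolio 86 × 0.06 = 5.16
  Weekly reports 97 × 0.2 = 19.4
  Oral exam 59 × 0.05 = 2.95
  Reflections 41 × 0.08 = 3.28
Sum = 70.52
Extra credit: 70.52 + 2 = 72.52
72.52 is ≥ 70 and < 73 → C-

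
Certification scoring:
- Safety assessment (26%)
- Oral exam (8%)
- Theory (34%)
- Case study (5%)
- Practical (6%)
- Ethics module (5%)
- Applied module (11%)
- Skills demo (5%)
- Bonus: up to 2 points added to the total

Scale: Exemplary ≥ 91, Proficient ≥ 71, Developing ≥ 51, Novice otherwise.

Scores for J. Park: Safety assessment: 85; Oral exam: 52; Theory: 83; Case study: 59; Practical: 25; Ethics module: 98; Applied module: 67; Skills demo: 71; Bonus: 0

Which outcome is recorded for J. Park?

Proficient

Weighted total:
  Safety assessment 85 × 0.26 = 22.1
  Oral exam 52 × 0.08 = 4.16
  Theory 83 × 0.34 = 28.22
  Case study 59 × 0.05 = 2.95
  Practical 25 × 0.06 = 1.5
  Ethics module 98 × 0.05 = 4.9
  Applied module 67 × 0.11 = 7.37
  Skills demo 71 × 0.05 = 3.55
Sum = 74.75
Bonus: 74.75 + 0 = 74.75
74.75 is ≥ 71 and < 91 → Proficient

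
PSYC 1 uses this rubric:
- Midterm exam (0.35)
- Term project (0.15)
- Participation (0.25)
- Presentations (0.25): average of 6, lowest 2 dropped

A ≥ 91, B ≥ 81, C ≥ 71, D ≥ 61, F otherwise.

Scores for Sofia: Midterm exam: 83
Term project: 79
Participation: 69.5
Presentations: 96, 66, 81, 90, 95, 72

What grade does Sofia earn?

Presentations: drop 66, 72 → average of remaining 4 = 362/4 = 90.5
Weighted total:
  Midterm exam 83 × 0.35 = 29.05
  Term project 79 × 0.15 = 11.85
  Participation 69.5 × 0.25 = 17.375
  Presentations 90.5 × 0.25 = 22.625
Sum = 80.9
80.9 is ≥ 71 and < 81 → C

C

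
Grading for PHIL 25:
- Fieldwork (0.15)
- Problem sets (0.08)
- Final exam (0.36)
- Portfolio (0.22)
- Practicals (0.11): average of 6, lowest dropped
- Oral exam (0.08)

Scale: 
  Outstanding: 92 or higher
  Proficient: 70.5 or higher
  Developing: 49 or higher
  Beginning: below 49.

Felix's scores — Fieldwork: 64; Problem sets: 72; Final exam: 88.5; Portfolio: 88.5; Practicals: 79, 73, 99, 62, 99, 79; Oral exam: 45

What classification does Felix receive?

Practicals: drop 62 → average of remaining 5 = 429/5 = 85.8
Weighted total:
  Fieldwork 64 × 0.15 = 9.6
  Problem sets 72 × 0.08 = 5.76
  Final exam 88.5 × 0.36 = 31.86
  Portfolio 88.5 × 0.22 = 19.47
  Practicals 85.8 × 0.11 = 9.438
  Oral exam 45 × 0.08 = 3.6
Sum = 79.728
79.728 is ≥ 70.5 and < 92 → Proficient

Proficient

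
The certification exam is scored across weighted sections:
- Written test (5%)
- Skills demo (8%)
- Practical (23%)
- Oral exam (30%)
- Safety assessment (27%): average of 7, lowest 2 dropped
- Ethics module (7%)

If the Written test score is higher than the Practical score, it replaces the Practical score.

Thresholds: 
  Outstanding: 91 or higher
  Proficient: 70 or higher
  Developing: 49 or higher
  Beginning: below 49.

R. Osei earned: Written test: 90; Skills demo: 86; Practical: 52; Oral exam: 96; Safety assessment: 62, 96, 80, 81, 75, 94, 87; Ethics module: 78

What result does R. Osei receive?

Proficient

Safety assessment: drop 62, 75 → average of remaining 5 = 438/5 = 87.6
Written test (90) > Practical (52), so Practical counts as 90.
Weighted total:
  Written test 90 × 0.05 = 4.5
  Skills demo 86 × 0.08 = 6.88
  Practical 90 × 0.23 = 20.7
  Oral exam 96 × 0.3 = 28.8
  Safety assessment 87.6 × 0.27 = 23.652
  Ethics module 78 × 0.07 = 5.46
Sum = 89.992
89.992 is ≥ 70 and < 91 → Proficient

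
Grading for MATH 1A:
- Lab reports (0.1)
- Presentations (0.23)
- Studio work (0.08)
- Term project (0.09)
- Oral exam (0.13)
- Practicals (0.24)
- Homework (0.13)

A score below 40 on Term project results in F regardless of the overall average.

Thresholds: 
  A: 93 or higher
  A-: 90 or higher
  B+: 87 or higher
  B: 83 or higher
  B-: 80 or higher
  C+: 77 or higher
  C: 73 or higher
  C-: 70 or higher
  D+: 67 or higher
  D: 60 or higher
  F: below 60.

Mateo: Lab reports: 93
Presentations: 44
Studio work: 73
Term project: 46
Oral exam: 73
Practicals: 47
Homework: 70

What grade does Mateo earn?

F

Term project score 46 ≥ 40: minimum met.
Weighted total:
  Lab reports 93 × 0.1 = 9.3
  Presentations 44 × 0.23 = 10.12
  Studio work 73 × 0.08 = 5.84
  Term project 46 × 0.09 = 4.14
  Oral exam 73 × 0.13 = 9.49
  Practicals 47 × 0.24 = 11.28
  Homework 70 × 0.13 = 9.1
Sum = 59.27
59.27 < 60 → F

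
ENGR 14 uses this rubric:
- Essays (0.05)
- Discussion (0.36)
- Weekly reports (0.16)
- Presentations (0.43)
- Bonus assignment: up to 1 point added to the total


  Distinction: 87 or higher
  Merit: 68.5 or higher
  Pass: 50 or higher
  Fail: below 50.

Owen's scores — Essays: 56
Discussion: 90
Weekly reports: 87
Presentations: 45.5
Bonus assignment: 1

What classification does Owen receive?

Merit

Weighted total:
  Essays 56 × 0.05 = 2.8
  Discussion 90 × 0.36 = 32.4
  Weekly reports 87 × 0.16 = 13.92
  Presentations 45.5 × 0.43 = 19.565
Sum = 68.685
Bonus assignment: 68.685 + 1 = 69.685
69.685 is ≥ 68.5 and < 87 → Merit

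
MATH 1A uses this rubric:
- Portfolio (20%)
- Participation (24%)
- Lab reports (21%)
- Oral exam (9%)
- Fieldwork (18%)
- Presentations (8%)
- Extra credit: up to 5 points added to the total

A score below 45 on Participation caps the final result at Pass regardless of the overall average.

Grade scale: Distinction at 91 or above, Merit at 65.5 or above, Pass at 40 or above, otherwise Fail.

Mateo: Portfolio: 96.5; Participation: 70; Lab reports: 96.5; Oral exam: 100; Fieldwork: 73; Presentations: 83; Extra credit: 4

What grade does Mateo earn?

Merit

Participation score 70 ≥ 45: minimum met.
Weighted total:
  Portfolio 96.5 × 0.2 = 19.3
  Participation 70 × 0.24 = 16.8
  Lab reports 96.5 × 0.21 = 20.265
  Oral exam 100 × 0.09 = 9
  Fieldwork 73 × 0.18 = 13.14
  Presentations 83 × 0.08 = 6.64
Sum = 85.145
Extra credit: 85.145 + 4 = 89.145
89.145 is ≥ 65.5 and < 91 → Merit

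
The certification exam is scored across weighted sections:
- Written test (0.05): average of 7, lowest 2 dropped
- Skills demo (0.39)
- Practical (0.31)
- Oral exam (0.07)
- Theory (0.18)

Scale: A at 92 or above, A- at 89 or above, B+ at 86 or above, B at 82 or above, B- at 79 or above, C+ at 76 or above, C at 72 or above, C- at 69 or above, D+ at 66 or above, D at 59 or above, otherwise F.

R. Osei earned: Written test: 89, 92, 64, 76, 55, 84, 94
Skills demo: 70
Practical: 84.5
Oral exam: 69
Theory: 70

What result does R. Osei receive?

Written test: drop 55, 64 → average of remaining 5 = 435/5 = 87
Weighted total:
  Written test 87 × 0.05 = 4.35
  Skills demo 70 × 0.39 = 27.3
  Practical 84.5 × 0.31 = 26.195
  Oral exam 69 × 0.07 = 4.83
  Theory 70 × 0.18 = 12.6
Sum = 75.275
75.275 is ≥ 72 and < 76 → C

C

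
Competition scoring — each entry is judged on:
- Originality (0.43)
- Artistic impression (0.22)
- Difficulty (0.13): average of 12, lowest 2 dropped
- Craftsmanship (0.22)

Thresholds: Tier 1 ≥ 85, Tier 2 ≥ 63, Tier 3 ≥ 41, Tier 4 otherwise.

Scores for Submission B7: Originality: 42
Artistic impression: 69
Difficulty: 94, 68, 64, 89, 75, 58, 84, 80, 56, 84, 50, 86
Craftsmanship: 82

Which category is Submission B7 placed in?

Difficulty: drop 50, 56 → average of remaining 10 = 782/10 = 78.2
Weighted total:
  Originality 42 × 0.43 = 18.06
  Artistic impression 69 × 0.22 = 15.18
  Difficulty 78.2 × 0.13 = 10.166
  Craftsmanship 82 × 0.22 = 18.04
Sum = 61.446
61.446 is ≥ 41 and < 63 → Tier 3

Tier 3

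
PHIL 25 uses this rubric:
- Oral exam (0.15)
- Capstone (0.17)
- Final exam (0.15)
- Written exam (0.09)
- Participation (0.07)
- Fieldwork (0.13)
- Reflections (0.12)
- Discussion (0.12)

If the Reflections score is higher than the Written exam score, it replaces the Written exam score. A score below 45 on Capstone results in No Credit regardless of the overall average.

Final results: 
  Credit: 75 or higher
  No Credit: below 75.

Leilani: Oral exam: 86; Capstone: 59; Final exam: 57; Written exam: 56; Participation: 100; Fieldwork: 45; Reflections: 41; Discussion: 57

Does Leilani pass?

Reflections (41) ≤ Written exam (56), so Written exam stays at 56.
Capstone score 59 ≥ 45: minimum met.
Weighted total:
  Oral exam 86 × 0.15 = 12.9
  Capstone 59 × 0.17 = 10.03
  Final exam 57 × 0.15 = 8.55
  Written exam 56 × 0.09 = 5.04
  Participation 100 × 0.07 = 7
  Fieldwork 45 × 0.13 = 5.85
  Reflections 41 × 0.12 = 4.92
  Discussion 57 × 0.12 = 6.84
Sum = 61.13
61.13 < 75 → No Credit

No Credit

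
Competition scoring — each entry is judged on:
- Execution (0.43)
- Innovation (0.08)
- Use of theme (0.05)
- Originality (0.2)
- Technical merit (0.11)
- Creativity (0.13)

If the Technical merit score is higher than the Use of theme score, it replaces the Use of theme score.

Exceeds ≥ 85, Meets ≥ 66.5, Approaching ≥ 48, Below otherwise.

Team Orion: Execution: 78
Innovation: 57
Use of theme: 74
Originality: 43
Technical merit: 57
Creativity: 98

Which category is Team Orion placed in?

Technical merit (57) ≤ Use of theme (74), so Use of theme stays at 74.
Weighted total:
  Execution 78 × 0.43 = 33.54
  Innovation 57 × 0.08 = 4.56
  Use of theme 74 × 0.05 = 3.7
  Originality 43 × 0.2 = 8.6
  Technical merit 57 × 0.11 = 6.27
  Creativity 98 × 0.13 = 12.74
Sum = 69.41
69.41 is ≥ 66.5 and < 85 → Meets

Meets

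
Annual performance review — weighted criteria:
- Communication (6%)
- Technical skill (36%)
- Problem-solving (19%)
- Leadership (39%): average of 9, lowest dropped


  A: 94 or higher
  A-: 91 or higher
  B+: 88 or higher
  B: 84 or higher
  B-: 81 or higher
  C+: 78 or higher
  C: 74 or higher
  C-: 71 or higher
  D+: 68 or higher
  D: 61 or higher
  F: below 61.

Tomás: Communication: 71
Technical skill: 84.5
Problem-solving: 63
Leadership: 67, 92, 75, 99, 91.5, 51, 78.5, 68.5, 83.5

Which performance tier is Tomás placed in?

Leadership: drop 51 → average of remaining 8 = 655/8 = 81.875
Weighted total:
  Communication 71 × 0.06 = 4.26
  Technical skill 84.5 × 0.36 = 30.42
  Problem-solving 63 × 0.19 = 11.97
  Leadership 81.875 × 0.39 = 31.93125
Sum = 78.58125
78.58125 is ≥ 78 and < 81 → C+

C+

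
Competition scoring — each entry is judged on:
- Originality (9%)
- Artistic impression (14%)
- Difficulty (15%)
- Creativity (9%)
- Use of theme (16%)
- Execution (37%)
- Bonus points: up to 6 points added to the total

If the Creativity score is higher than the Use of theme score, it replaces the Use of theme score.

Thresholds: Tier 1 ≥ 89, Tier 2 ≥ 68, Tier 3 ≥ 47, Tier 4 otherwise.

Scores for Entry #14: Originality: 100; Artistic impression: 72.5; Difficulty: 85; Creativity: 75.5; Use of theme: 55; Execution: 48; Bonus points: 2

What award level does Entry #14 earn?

Creativity (75.5) > Use of theme (55), so Use of theme counts as 75.5.
Weighted total:
  Originality 100 × 0.09 = 9
  Artistic impression 72.5 × 0.14 = 10.15
  Difficulty 85 × 0.15 = 12.75
  Creativity 75.5 × 0.09 = 6.795
  Use of theme 75.5 × 0.16 = 12.08
  Execution 48 × 0.37 = 17.76
Sum = 68.535
Bonus points: 68.535 + 2 = 70.535
70.535 is ≥ 68 and < 89 → Tier 2

Tier 2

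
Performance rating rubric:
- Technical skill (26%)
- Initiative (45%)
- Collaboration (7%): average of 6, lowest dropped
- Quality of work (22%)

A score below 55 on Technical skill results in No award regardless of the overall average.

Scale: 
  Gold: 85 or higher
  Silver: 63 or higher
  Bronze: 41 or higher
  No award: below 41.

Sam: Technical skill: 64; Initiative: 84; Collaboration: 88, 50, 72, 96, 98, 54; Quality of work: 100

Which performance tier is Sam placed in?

Collaboration: drop 50 → average of remaining 5 = 408/5 = 81.6
Technical skill score 64 ≥ 55: minimum met.
Weighted total:
  Technical skill 64 × 0.26 = 16.64
  Initiative 84 × 0.45 = 37.8
  Collaboration 81.6 × 0.07 = 5.712
  Quality of work 100 × 0.22 = 22
Sum = 82.152
82.152 is ≥ 63 and < 85 → Silver

Silver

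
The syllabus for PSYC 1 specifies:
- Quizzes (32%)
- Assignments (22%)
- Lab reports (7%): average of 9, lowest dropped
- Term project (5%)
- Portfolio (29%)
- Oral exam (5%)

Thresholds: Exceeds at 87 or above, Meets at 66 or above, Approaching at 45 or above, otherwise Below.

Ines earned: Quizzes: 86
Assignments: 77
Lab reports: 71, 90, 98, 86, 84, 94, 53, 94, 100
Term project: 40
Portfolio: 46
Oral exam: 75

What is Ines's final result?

Meets

Lab reports: drop 53 → average of remaining 8 = 717/8 = 89.625
Weighted total:
  Quizzes 86 × 0.32 = 27.52
  Assignments 77 × 0.22 = 16.94
  Lab reports 89.625 × 0.07 = 6.27375
  Term project 40 × 0.05 = 2
  Portfolio 46 × 0.29 = 13.34
  Oral exam 75 × 0.05 = 3.75
Sum = 69.82375
69.82375 is ≥ 66 and < 87 → Meets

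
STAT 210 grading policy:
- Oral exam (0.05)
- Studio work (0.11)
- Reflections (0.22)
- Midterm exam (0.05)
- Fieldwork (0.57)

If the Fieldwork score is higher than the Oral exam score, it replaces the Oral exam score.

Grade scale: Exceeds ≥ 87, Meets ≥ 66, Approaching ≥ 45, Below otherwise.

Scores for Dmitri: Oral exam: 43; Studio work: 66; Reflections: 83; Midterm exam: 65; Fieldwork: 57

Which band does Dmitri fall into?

Approaching

Fieldwork (57) > Oral exam (43), so Oral exam counts as 57.
Weighted total:
  Oral exam 57 × 0.05 = 2.85
  Studio work 66 × 0.11 = 7.26
  Reflections 83 × 0.22 = 18.26
  Midterm exam 65 × 0.05 = 3.25
  Fieldwork 57 × 0.57 = 32.49
Sum = 64.11
64.11 is ≥ 45 and < 66 → Approaching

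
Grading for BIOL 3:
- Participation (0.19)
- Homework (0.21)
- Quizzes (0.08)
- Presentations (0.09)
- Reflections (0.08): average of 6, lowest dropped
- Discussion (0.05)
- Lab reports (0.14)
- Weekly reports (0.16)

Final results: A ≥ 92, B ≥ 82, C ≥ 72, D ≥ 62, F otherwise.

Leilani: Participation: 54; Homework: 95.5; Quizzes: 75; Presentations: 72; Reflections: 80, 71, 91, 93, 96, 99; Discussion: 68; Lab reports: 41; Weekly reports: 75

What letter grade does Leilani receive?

D

Reflections: drop 71 → average of remaining 5 = 459/5 = 91.8
Weighted total:
  Participation 54 × 0.19 = 10.26
  Homework 95.5 × 0.21 = 20.055
  Quizzes 75 × 0.08 = 6
  Presentations 72 × 0.09 = 6.48
  Reflections 91.8 × 0.08 = 7.344
  Discussion 68 × 0.05 = 3.4
  Lab reports 41 × 0.14 = 5.74
  Weekly reports 75 × 0.16 = 12
Sum = 71.279
71.279 is ≥ 62 and < 72 → D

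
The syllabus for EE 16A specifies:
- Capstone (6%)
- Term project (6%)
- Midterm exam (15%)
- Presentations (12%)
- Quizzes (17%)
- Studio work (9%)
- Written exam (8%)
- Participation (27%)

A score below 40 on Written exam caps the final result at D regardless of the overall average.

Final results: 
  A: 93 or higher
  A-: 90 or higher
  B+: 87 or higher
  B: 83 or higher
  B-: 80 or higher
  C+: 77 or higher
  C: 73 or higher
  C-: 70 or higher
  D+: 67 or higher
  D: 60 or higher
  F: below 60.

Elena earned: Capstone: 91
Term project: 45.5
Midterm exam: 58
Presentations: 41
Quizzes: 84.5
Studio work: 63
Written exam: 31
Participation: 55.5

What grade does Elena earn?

Written exam score 31 < 40: minimum not met.
Weighted total:
  Capstone 91 × 0.06 = 5.46
  Term project 45.5 × 0.06 = 2.73
  Midterm exam 58 × 0.15 = 8.7
  Presentations 41 × 0.12 = 4.92
  Quizzes 84.5 × 0.17 = 14.365
  Studio work 63 × 0.09 = 5.67
  Written exam 31 × 0.08 = 2.48
  Participation 55.5 × 0.27 = 14.985
Sum = 59.31
59.31 would be F; cap at D applies → F.

F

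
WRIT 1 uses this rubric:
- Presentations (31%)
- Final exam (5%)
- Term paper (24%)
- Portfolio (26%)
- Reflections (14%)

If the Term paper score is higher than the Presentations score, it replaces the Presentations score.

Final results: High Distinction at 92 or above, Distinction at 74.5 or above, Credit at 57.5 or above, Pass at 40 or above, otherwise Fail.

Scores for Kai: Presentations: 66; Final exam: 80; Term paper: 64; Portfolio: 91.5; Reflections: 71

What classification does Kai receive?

Term paper (64) ≤ Presentations (66), so Presentations stays at 66.
Weighted total:
  Presentations 66 × 0.31 = 20.46
  Final exam 80 × 0.05 = 4
  Term paper 64 × 0.24 = 15.36
  Portfolio 91.5 × 0.26 = 23.79
  Reflections 71 × 0.14 = 9.94
Sum = 73.55
73.55 is ≥ 57.5 and < 74.5 → Credit

Credit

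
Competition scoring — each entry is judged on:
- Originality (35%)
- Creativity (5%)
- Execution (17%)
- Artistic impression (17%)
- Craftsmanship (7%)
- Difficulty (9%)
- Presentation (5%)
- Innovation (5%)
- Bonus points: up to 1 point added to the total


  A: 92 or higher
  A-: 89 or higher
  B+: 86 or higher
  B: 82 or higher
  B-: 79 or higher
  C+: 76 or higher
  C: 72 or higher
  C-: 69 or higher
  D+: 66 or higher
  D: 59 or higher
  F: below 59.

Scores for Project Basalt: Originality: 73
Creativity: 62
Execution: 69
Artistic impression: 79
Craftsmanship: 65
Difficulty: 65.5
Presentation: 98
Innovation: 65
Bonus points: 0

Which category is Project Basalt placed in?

Weighted total:
  Originality 73 × 0.35 = 25.55
  Creativity 62 × 0.05 = 3.1
  Execution 69 × 0.17 = 11.73
  Artistic impression 79 × 0.17 = 13.43
  Craftsmanship 65 × 0.07 = 4.55
  Difficulty 65.5 × 0.09 = 5.895
  Presentation 98 × 0.05 = 4.9
  Innovation 65 × 0.05 = 3.25
Sum = 72.405
Bonus points: 72.405 + 0 = 72.405
72.405 is ≥ 72 and < 76 → C

C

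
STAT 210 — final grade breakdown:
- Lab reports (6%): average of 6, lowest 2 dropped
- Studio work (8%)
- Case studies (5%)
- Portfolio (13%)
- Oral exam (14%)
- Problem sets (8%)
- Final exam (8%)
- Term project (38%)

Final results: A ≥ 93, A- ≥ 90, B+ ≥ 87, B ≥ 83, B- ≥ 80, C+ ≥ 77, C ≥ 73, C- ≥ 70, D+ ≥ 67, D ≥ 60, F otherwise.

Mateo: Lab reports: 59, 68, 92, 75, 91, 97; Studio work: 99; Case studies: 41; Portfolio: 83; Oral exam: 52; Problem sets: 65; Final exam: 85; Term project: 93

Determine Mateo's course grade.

Lab reports: drop 59, 68 → average of remaining 4 = 355/4 = 88.75
Weighted total:
  Lab reports 88.75 × 0.06 = 5.325
  Studio work 99 × 0.08 = 7.92
  Case studies 41 × 0.05 = 2.05
  Portfolio 83 × 0.13 = 10.79
  Oral exam 52 × 0.14 = 7.28
  Problem sets 65 × 0.08 = 5.2
  Final exam 85 × 0.08 = 6.8
  Term project 93 × 0.38 = 35.34
Sum = 80.705
80.705 is ≥ 80 and < 83 → B-

B-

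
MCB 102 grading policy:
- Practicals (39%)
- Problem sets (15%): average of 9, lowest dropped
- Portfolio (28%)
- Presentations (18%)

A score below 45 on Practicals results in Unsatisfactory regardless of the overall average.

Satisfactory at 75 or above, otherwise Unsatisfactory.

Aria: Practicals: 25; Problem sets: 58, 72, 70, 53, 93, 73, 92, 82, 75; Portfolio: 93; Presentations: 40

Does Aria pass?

Unsatisfactory

Problem sets: drop 53 → average of remaining 8 = 615/8 = 76.875
Practicals score 25 < 45: minimum not met.
Weighted total:
  Practicals 25 × 0.39 = 9.75
  Problem sets 76.875 × 0.15 = 11.53125
  Portfolio 93 × 0.28 = 26.04
  Presentations 40 × 0.18 = 7.2
Sum = 54.52125
Because the Practicals minimum was not met, the result is Unsatisfactory.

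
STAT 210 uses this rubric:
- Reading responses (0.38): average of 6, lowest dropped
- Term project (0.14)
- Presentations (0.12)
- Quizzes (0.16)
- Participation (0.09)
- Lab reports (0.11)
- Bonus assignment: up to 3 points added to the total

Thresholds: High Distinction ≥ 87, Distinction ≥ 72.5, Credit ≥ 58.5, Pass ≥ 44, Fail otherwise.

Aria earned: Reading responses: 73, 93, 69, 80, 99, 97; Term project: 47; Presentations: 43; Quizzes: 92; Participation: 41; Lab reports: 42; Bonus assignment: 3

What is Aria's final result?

Credit

Reading responses: drop 69 → average of remaining 5 = 442/5 = 88.4
Weighted total:
  Reading responses 88.4 × 0.38 = 33.592
  Term project 47 × 0.14 = 6.58
  Presentations 43 × 0.12 = 5.16
  Quizzes 92 × 0.16 = 14.72
  Participation 41 × 0.09 = 3.69
  Lab reports 42 × 0.11 = 4.62
Sum = 68.362
Bonus assignment: 68.362 + 3 = 71.362
71.362 is ≥ 58.5 and < 72.5 → Credit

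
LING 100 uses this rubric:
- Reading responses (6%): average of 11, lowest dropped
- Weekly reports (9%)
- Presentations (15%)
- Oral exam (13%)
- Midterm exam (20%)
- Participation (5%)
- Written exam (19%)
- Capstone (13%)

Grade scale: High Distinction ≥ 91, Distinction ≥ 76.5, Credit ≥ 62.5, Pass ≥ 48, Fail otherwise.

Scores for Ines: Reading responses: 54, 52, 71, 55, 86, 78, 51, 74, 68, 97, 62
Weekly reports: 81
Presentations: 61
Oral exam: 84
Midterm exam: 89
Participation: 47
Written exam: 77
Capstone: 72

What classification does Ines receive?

Credit

Reading responses: drop 51 → average of remaining 10 = 697/10 = 69.7
Weighted total:
  Reading responses 69.7 × 0.06 = 4.182
  Weekly reports 81 × 0.09 = 7.29
  Presentations 61 × 0.15 = 9.15
  Oral exam 84 × 0.13 = 10.92
  Midterm exam 89 × 0.2 = 17.8
  Participation 47 × 0.05 = 2.35
  Written exam 77 × 0.19 = 14.63
  Capstone 72 × 0.13 = 9.36
Sum = 75.682
75.682 is ≥ 62.5 and < 76.5 → Credit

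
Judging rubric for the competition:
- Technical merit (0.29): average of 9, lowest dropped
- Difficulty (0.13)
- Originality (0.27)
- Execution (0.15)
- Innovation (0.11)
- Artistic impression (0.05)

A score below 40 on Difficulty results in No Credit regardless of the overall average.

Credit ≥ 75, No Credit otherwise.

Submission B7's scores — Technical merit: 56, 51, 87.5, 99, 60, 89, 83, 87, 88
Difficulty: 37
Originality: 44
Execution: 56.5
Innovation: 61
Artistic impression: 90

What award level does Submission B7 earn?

Technical merit: drop 51 → average of remaining 8 = 649.5/8 = 81.1875
Difficulty score 37 < 40: minimum not met.
Weighted total:
  Technical merit 81.1875 × 0.29 = 23.544375
  Difficulty 37 × 0.13 = 4.81
  Originality 44 × 0.27 = 11.88
  Execution 56.5 × 0.15 = 8.475
  Innovation 61 × 0.11 = 6.71
  Artistic impression 90 × 0.05 = 4.5
Sum = 59.919375
Because the Difficulty minimum was not met, the result is No Credit.

No Credit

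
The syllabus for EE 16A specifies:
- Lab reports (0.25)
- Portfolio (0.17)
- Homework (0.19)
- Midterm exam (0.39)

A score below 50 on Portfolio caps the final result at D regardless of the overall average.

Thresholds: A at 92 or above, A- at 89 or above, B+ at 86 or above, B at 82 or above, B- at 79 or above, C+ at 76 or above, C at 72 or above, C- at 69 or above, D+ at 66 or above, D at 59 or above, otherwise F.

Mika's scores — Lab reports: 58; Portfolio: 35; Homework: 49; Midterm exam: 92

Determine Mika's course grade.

Portfolio score 35 < 50: minimum not met.
Weighted total:
  Lab reports 58 × 0.25 = 14.5
  Portfolio 35 × 0.17 = 5.95
  Homework 49 × 0.19 = 9.31
  Midterm exam 92 × 0.39 = 35.88
Sum = 65.64
65.64 would be D; cap at D applies → D.

D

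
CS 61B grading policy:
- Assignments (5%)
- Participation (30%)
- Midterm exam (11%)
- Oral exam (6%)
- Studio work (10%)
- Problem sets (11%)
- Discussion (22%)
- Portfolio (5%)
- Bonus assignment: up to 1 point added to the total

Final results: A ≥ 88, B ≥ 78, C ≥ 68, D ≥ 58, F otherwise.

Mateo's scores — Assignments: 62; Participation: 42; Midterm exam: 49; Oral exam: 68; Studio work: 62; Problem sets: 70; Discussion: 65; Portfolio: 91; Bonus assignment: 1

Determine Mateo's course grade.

D

Weighted total:
  Assignments 62 × 0.05 = 3.1
  Participation 42 × 0.3 = 12.6
  Midterm exam 49 × 0.11 = 5.39
  Oral exam 68 × 0.06 = 4.08
  Studio work 62 × 0.1 = 6.2
  Problem sets 70 × 0.11 = 7.7
  Discussion 65 × 0.22 = 14.3
  Portfolio 91 × 0.05 = 4.55
Sum = 57.92
Bonus assignment: 57.92 + 1 = 58.92
58.92 is ≥ 58 and < 68 → D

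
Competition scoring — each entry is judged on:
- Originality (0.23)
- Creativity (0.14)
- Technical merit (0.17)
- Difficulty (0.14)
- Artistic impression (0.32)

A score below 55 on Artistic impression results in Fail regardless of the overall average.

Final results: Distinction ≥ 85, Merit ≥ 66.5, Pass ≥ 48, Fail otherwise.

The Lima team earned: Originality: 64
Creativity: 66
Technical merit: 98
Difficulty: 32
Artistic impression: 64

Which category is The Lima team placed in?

Artistic impression score 64 ≥ 55: minimum met.
Weighted total:
  Originality 64 × 0.23 = 14.72
  Creativity 66 × 0.14 = 9.24
  Technical merit 98 × 0.17 = 16.66
  Difficulty 32 × 0.14 = 4.48
  Artistic impression 64 × 0.32 = 20.48
Sum = 65.58
65.58 is ≥ 48 and < 66.5 → Pass

Pass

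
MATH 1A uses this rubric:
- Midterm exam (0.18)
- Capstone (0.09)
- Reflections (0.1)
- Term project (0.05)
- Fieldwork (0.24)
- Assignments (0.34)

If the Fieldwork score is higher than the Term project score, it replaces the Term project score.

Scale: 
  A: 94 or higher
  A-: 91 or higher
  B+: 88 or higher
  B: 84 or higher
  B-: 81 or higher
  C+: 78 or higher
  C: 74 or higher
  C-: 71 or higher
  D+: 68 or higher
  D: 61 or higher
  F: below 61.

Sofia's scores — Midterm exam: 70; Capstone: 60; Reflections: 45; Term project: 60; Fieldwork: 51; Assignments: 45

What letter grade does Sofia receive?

Fieldwork (51) ≤ Term project (60), so Term project stays at 60.
Weighted total:
  Midterm exam 70 × 0.18 = 12.6
  Capstone 60 × 0.09 = 5.4
  Reflections 45 × 0.1 = 4.5
  Term project 60 × 0.05 = 3
  Fieldwork 51 × 0.24 = 12.24
  Assignments 45 × 0.34 = 15.3
Sum = 53.04
53.04 < 61 → F

F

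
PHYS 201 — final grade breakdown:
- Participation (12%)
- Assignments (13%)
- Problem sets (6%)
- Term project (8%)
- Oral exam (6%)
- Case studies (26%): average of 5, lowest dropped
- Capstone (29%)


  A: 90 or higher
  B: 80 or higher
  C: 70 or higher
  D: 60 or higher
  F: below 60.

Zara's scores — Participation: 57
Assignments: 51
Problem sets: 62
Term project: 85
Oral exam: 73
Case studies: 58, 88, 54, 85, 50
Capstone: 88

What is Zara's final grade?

C

Case studies: drop 50 → average of remaining 4 = 285/4 = 71.25
Weighted total:
  Participation 57 × 0.12 = 6.84
  Assignments 51 × 0.13 = 6.63
  Problem sets 62 × 0.06 = 3.72
  Term project 85 × 0.08 = 6.8
  Oral exam 73 × 0.06 = 4.38
  Case studies 71.25 × 0.26 = 18.525
  Capstone 88 × 0.29 = 25.52
Sum = 72.415
72.415 is ≥ 70 and < 80 → C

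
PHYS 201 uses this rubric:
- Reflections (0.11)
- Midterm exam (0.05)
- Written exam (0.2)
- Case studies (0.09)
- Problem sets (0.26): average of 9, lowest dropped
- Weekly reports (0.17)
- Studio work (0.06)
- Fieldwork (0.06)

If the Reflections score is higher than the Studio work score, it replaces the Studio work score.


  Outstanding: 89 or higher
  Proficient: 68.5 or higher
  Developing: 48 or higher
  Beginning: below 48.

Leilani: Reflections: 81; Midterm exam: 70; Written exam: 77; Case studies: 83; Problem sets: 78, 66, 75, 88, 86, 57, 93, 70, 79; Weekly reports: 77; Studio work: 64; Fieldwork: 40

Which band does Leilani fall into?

Proficient

Problem sets: drop 57 → average of remaining 8 = 635/8 = 79.375
Reflections (81) > Studio work (64), so Studio work counts as 81.
Weighted total:
  Reflections 81 × 0.11 = 8.91
  Midterm exam 70 × 0.05 = 3.5
  Written exam 77 × 0.2 = 15.4
  Case studies 83 × 0.09 = 7.47
  Problem sets 79.375 × 0.26 = 20.6375
  Weekly reports 77 × 0.17 = 13.09
  Studio work 81 × 0.06 = 4.86
  Fieldwork 40 × 0.06 = 2.4
Sum = 76.2675
76.2675 is ≥ 68.5 and < 89 → Proficient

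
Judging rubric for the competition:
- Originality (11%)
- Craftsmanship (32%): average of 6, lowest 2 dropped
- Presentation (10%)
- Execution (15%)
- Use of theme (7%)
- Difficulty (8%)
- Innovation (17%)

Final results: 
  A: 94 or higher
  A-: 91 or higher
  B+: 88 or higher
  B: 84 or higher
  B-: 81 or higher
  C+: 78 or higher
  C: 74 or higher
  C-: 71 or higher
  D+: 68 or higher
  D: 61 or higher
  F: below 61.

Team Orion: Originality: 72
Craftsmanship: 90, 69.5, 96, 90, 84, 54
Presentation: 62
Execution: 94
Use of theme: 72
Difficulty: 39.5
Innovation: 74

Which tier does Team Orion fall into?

C

Craftsmanship: drop 54, 69.5 → average of remaining 4 = 360/4 = 90
Weighted total:
  Originality 72 × 0.11 = 7.92
  Craftsmanship 90 × 0.32 = 28.8
  Presentation 62 × 0.1 = 6.2
  Execution 94 × 0.15 = 14.1
  Use of theme 72 × 0.07 = 5.04
  Difficulty 39.5 × 0.08 = 3.16
  Innovation 74 × 0.17 = 12.58
Sum = 77.8
77.8 is ≥ 74 and < 78 → C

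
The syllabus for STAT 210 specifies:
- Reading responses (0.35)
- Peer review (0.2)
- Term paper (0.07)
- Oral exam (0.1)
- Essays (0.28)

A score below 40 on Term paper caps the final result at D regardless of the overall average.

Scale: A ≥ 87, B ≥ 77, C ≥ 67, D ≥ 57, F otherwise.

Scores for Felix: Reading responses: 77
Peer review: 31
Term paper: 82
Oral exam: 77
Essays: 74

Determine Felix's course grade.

Term paper score 82 ≥ 40: minimum met.
Weighted total:
  Reading responses 77 × 0.35 = 26.95
  Peer review 31 × 0.2 = 6.2
  Term paper 82 × 0.07 = 5.74
  Oral exam 77 × 0.1 = 7.7
  Essays 74 × 0.28 = 20.72
Sum = 67.31
67.31 is ≥ 67 and < 77 → C

C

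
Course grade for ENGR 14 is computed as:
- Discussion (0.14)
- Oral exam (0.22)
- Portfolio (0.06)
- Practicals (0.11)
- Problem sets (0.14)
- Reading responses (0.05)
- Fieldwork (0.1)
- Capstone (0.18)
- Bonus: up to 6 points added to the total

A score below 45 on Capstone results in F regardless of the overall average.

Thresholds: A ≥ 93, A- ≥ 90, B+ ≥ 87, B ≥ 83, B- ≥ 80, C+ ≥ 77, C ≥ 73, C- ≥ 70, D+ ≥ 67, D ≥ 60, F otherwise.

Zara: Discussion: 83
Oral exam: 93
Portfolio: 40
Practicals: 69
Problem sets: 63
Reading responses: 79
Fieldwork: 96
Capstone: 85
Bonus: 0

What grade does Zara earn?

Capstone score 85 ≥ 45: minimum met.
Weighted total:
  Discussion 83 × 0.14 = 11.62
  Oral exam 93 × 0.22 = 20.46
  Portfolio 40 × 0.06 = 2.4
  Practicals 69 × 0.11 = 7.59
  Problem sets 63 × 0.14 = 8.82
  Reading responses 79 × 0.05 = 3.95
  Fieldwork 96 × 0.1 = 9.6
  Capstone 85 × 0.18 = 15.3
Sum = 79.74
Bonus: 79.74 + 0 = 79.74
79.74 is ≥ 77 and < 80 → C+

C+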